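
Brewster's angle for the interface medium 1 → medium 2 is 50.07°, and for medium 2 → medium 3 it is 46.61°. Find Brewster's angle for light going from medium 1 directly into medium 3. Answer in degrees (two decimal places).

tan θ_B(1→2) = n₂/n₁ = tan 50.07° = 1.1947.
tan θ_B(2→3) = n₃/n₂ = tan 46.61° = 1.0578.
So n₃/n₁ = (n₂/n₁)(n₃/n₂) = 1.1947 × 1.0578 = 1.2638.
θ_B(1→3) = arctan(1.2638) = 51.65°.

θ_B ≈ 51.65°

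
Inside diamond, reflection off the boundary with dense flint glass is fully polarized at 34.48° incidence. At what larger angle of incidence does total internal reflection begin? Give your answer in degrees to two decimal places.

tan θ_B = n₂/n₁ = tan 34.48° = 0.6868.
Total internal reflection: sin θ_c = n₂/n₁ = 0.6868.
θ_c = arcsin(0.6868) = 43.37°.

θ_c ≈ 43.37°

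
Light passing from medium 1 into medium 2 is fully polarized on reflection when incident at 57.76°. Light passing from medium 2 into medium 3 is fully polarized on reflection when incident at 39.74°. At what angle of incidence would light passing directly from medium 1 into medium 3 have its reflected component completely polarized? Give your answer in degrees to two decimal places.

θ_B ≈ 52.82°

tan θ_B(1→2) = n₂/n₁ = tan 57.76° = 1.5855.
tan θ_B(2→3) = n₃/n₂ = tan 39.74° = 0.8314.
So n₃/n₁ = (n₂/n₁)(n₃/n₂) = 1.5855 × 0.8314 = 1.3182.
θ_B(1→3) = arctan(1.3182) = 52.82°.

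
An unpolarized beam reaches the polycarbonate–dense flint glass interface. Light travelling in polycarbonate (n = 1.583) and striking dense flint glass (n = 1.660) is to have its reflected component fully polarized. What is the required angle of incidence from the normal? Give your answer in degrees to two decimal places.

θ_B ≈ 46.36°

At Brewster's angle the reflected and refracted rays are perpendicular, which with Snell's law gives tan θ_B = n₂/n₁.
Here n₂/n₁ = 1.660/1.583 = 1.0486, and Brewster's law gives tan θ_B = n₂/n₁. Taking the arctangent, θ_B = 46.36°.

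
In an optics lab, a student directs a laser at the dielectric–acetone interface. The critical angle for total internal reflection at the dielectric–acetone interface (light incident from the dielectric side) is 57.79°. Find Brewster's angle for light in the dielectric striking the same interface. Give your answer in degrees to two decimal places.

n₂/n₁ = sin θ_c = sin 57.79° = 0.8461.
tan θ_B equals the same ratio, so θ_B = arctan(0.8461) = 40.23°.

θ_B ≈ 40.23°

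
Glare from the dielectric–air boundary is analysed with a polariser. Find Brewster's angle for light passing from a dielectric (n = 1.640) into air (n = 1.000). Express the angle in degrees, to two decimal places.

Here n₂/n₁ = 1.000/1.640 = 0.6098, and Brewster's law gives tan θ_B = n₂/n₁. Taking the arctangent, θ_B = 31.37°.

θ_B ≈ 31.37°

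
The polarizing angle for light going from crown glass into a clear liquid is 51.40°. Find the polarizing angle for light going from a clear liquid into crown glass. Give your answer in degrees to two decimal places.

The two Brewster angles are complementary: θ_B' = 90° − θ_B = 90° − 51.40° = 38.60°.

θ_B' ≈ 38.60°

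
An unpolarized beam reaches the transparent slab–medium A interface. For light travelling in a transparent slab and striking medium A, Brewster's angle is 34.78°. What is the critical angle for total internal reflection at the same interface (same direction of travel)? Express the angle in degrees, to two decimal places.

θ_c ≈ 43.99°

From Brewster, n₂/n₁ = tan θ_B = tan 34.78° = 0.6945.
Then sin θ_c = n₂/n₁ = 0.6945, so θ_c = arcsin 0.6945 = 43.99°.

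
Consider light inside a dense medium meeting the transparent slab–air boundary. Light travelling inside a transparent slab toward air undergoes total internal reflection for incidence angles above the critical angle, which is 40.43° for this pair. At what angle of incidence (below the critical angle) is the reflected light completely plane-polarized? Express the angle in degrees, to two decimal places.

θ_B ≈ 32.96°

At the critical angle sin θ_c = n₂/n₁, giving n₂/n₁ = sin 40.43° = 0.6485.
Then tan θ_B = n₂/n₁ = 0.6485, so θ_B = arctan 0.6485 = 32.96°.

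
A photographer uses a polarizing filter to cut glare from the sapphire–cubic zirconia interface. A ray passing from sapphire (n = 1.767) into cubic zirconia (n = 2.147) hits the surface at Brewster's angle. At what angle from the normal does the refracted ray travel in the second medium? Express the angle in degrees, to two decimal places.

θ_t ≈ 39.45°

θ_B = arctan(n₂/n₁) = arctan(2.147/1.767) = 50.55°.
Since θ_B + θ_t = 90° at Brewster incidence, θ_t = 90° − 50.55° = 39.45°.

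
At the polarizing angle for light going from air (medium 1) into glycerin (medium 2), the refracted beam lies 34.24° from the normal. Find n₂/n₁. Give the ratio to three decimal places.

At Brewster incidence θ_B = 90° − θ_t = 90° − 34.24° = 55.76°.
tan θ_B = n₂/n₁, so n₂/n₁ = tan 55.76° = 1.469.

n₂/n₁ ≈ 1.469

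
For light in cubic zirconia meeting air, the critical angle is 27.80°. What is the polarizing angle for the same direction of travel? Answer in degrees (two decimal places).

θ_B ≈ 25.00°

n₂/n₁ = sin θ_c = sin 27.80° = 0.4664.
tan θ_B equals the same ratio, so θ_B = arctan(0.4664) = 25.00°.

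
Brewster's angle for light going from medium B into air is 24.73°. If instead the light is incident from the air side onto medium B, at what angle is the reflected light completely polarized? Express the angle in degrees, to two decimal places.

The two Brewster angles are complementary: θ_B' = 90° − θ_B = 90° − 24.73° = 65.27°.

θ_B' ≈ 65.27°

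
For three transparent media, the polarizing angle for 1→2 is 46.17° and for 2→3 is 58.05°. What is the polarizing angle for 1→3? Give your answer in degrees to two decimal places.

n₂/n₁ = tan 46.17° = 1.0417 and n₃/n₂ = tan 58.05° = 1.6034.
n₃/n₁ = 1.6703. Then tan θ_B(1→3) = n₃/n₁, so θ_B(1→3) = arctan(1.6703) = 59.09°.

θ_B ≈ 59.09°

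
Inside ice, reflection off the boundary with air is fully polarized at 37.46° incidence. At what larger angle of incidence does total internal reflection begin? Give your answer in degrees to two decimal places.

θ_c ≈ 50.02°

From Brewster, n₂/n₁ = tan θ_B = tan 37.46° = 0.7662.
Then sin θ_c = n₂/n₁ = 0.7662, so θ_c = arcsin 0.7662 = 50.02°.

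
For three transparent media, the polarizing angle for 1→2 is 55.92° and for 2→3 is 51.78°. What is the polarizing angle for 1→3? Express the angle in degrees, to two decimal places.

tan θ_B(1→2) = n₂/n₁ = tan 55.92° = 1.4781.
tan θ_B(2→3) = n₃/n₂ = tan 51.78° = 1.2699.
Multiplying, n₃/n₁ = 1.4781 × 1.2699 = 1.8770, and θ_B(1→3) = arctan 1.8770 = 61.95°.

θ_B ≈ 61.95°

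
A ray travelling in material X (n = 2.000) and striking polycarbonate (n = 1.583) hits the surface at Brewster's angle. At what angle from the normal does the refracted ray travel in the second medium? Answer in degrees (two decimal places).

θ_t ≈ 51.64°

First find Brewster's angle: tan θ_B = 1.583/2.000 = 0.7915, giving θ_B = 38.36°.
The refracted ray is perpendicular to the reflected ray, so θ_t = 90° − θ_B = 51.64°.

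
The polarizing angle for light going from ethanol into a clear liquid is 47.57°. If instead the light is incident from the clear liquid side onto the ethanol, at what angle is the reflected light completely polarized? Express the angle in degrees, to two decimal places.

θ_B' ≈ 42.43°

Reversing the direction swaps n₁ and n₂, so tan θ_B' = 1/tan θ_B and θ_B' = 90° − θ_B.
Hence θ_B' = 90° − 47.57° = 42.43°.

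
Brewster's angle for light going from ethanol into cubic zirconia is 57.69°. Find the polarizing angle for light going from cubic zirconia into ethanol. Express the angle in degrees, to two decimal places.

θ_B' ≈ 32.31°

tan θ_B' = n₁/n₂ = 1/tan θ_B, so θ_B' = 90° − θ_B.
θ_B' = 90° − 57.69° = 32.31°.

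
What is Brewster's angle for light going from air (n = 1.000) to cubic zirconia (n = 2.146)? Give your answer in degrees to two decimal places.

θ_B ≈ 65.02°

Brewster's condition: tan θ_B = n₂/n₁ = 2.146/1.000 = 2.1460. Taking the arctangent, θ_B = 65.02°.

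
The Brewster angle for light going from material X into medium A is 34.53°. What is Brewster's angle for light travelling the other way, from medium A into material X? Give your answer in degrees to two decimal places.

Reversing the direction swaps n₁ and n₂, so tan θ_B' = 1/tan θ_B and θ_B' = 90° − θ_B.
Hence θ_B' = 90° − 34.53° = 55.47°.

θ_B' ≈ 55.47°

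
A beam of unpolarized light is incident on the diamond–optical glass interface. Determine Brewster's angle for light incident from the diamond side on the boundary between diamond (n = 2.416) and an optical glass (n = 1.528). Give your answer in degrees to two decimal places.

At Brewster's angle the reflected and refracted rays are perpendicular, which with Snell's law gives tan θ_B = n₂/n₁.
tan θ_B = n₂/n₁ = 1.528/2.416 = 0.6325. Taking the arctangent, θ_B = 32.31°.

θ_B ≈ 32.31°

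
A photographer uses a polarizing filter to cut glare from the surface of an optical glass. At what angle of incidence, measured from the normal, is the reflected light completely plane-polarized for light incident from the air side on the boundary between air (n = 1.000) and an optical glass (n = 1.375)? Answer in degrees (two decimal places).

Here n₂/n₁ = 1.375/1.000 = 1.3750, and Brewster's law gives tan θ_B = n₂/n₁. Taking the arctangent, θ_B = 53.97°.

θ_B ≈ 53.97°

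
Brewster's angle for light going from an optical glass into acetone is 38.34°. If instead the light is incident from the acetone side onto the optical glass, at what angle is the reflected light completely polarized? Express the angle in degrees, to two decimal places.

θ_B' ≈ 51.66°

The two Brewster angles are complementary: θ_B' = 90° − θ_B = 90° − 38.34° = 51.66°.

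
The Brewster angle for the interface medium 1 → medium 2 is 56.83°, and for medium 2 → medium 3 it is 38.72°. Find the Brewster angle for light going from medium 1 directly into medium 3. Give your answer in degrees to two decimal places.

n₂/n₁ = tan 56.83° = 1.5299 and n₃/n₂ = tan 38.72° = 0.8017.
Multiplying, n₃/n₁ = 1.5299 × 0.8017 = 1.2266, and θ_B(1→3) = arctan 1.2266 = 50.81°.

θ_B ≈ 50.81°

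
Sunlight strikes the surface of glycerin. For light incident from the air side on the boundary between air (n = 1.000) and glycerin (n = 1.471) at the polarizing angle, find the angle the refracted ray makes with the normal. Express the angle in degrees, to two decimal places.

tan θ_B = n₂/n₁ = 1.471/1.000 = 1.4710, so θ_B = 55.79°.
The refracted ray is perpendicular to the reflected ray, so θ_t = 90° − θ_B = 34.21°.

θ_t ≈ 34.21°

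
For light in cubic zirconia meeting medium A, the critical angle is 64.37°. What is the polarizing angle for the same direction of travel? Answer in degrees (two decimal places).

θ_B ≈ 42.04°

At the critical angle sin θ_c = n₂/n₁, giving n₂/n₁ = sin 64.37° = 0.9016.
Then tan θ_B = n₂/n₁ = 0.9016, so θ_B = arctan 0.9016 = 42.04°.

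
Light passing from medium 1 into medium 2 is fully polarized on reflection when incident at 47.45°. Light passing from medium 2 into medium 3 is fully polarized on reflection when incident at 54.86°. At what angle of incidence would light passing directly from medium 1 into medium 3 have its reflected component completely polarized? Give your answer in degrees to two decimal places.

θ_B ≈ 57.13°

tan θ_B(1→2) = n₂/n₁ = tan 47.45° = 1.0894.
tan θ_B(2→3) = n₃/n₂ = tan 54.86° = 1.4207.
So n₃/n₁ = (n₂/n₁)(n₃/n₂) = 1.0894 × 1.4207 = 1.5478.
θ_B(1→3) = arctan(1.5478) = 57.13°.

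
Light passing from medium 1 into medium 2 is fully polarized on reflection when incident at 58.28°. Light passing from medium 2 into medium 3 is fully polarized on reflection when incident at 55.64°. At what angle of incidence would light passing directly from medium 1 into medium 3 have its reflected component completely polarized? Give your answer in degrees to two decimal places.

θ_B ≈ 67.09°

n₂/n₁ = tan 58.28° = 1.6179 and n₃/n₂ = tan 55.64° = 1.4627.
So n₃/n₁ = (n₂/n₁)(n₃/n₂) = 1.6179 × 1.4627 = 2.3664.
θ_B(1→3) = arctan(2.3664) = 67.09°.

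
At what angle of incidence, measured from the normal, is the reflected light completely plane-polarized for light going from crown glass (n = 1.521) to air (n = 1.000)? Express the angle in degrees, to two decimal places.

Brewster's condition: tan θ_B = n₂/n₁ = 1.000/1.521 = 0.6575. Taking the arctangent, θ_B = 33.32°.

θ_B ≈ 33.32°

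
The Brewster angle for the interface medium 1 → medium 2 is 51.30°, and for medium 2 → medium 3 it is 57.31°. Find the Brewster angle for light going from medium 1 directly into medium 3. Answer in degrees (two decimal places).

Each Brewster angle gives a ratio: n₂/n₁ = tan 51.30° = 1.2482, n₃/n₂ = tan 57.31° = 1.5583.
Multiplying, n₃/n₁ = 1.2482 × 1.5583 = 1.9450, and θ_B(1→3) = arctan 1.9450 = 62.79°.

θ_B ≈ 62.79°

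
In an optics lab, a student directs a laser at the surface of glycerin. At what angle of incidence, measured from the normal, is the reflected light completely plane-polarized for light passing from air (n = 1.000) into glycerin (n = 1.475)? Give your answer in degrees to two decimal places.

θ_B ≈ 55.86°

The reflected p-component vanishes when tan θ_B = n₂/n₁.
Here n₂/n₁ = 1.475/1.000 = 1.4750, and Brewster's law gives tan θ_B = n₂/n₁.
θ_B = arctan(1.4750) = 55.86°.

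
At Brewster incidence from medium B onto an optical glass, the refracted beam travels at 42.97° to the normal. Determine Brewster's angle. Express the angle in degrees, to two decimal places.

Since the reflected and refracted rays are at right angles at the polarizing angle, θ_B + θ_t = 90°.
θ_B = 90° − 42.97° = 47.03°.

θ_B ≈ 47.03°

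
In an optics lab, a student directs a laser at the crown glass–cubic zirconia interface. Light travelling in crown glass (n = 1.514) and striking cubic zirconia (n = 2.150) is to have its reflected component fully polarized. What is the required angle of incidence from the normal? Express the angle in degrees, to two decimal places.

θ_B ≈ 54.85°

Here n₂/n₁ = 2.150/1.514 = 1.4201, and Brewster's law gives tan θ_B = n₂/n₁.
So θ_B = arctan 1.4201 = 54.85°.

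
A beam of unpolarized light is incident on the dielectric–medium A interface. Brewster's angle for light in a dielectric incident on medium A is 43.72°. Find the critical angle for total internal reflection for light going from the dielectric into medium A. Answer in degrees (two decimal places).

tan θ_B = n₂/n₁ = tan 43.72° = 0.9563.
Total internal reflection: sin θ_c = n₂/n₁ = 0.9563.
θ_c = arcsin(0.9563) = 73.00°.

θ_c ≈ 73.00°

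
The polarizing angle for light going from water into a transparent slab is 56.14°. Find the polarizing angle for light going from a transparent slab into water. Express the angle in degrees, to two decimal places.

θ_B' ≈ 33.86°

Reversing the direction swaps n₁ and n₂, so tan θ_B' = 1/tan θ_B and θ_B' = 90° − θ_B.
Hence θ_B' = 90° − 56.14° = 33.86°.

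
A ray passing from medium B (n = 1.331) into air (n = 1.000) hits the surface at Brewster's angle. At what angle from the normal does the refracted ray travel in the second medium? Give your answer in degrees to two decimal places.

First find Brewster's angle: tan θ_B = 1.000/1.331 = 0.7513, giving θ_B = 36.92°.
Since θ_B + θ_t = 90° at Brewster incidence, θ_t = 90° − 36.92° = 53.08°.

θ_t ≈ 53.08°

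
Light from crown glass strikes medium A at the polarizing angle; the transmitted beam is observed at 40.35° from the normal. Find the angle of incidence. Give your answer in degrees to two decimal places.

θ_B ≈ 49.65°

Brewster's condition makes the reflected and refracted beams perpendicular: θ_B + θ_t = 90°.
So θ_B = 90° − θ_t = 90° − 40.35° = 49.65°.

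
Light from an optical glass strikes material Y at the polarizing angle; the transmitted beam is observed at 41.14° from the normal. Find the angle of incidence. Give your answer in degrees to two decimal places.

At Brewster's angle the reflected and refracted rays are perpendicular, so θ_B + θ_t = 90°.
θ_B = 90° − 41.14° = 48.86°.

θ_B ≈ 48.86°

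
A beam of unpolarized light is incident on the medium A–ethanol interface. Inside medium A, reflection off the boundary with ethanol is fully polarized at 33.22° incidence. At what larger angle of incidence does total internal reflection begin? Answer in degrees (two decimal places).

θ_c ≈ 40.91°

From Brewster, n₂/n₁ = tan θ_B = tan 33.22° = 0.6549.
Then sin θ_c = n₂/n₁ = 0.6549, so θ_c = arcsin 0.6549 = 40.91°.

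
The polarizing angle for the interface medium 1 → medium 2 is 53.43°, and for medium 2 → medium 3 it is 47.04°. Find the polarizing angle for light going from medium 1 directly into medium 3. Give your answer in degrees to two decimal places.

θ_B ≈ 55.36°

Each Brewster angle gives a ratio: n₂/n₁ = tan 53.43° = 1.3480, n₃/n₂ = tan 47.04° = 1.0739.
n₃/n₁ = 1.4476. Then tan θ_B(1→3) = n₃/n₁, so θ_B(1→3) = arctan(1.4476) = 55.36°.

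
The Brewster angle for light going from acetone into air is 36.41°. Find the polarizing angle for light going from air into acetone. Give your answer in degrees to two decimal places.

θ_B' ≈ 53.59°

tan θ_B' = n₁/n₂ = 1/tan θ_B, so θ_B' = 90° − θ_B.
θ_B' = 90° − 36.41° = 53.59°.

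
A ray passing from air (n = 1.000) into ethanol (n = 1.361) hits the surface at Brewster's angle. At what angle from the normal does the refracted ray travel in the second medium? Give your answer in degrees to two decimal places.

tan θ_B = n₂/n₁ = 1.361/1.000 = 1.3610, so θ_B = 53.69°.
Since θ_B + θ_t = 90° at Brewster incidence, θ_t = 90° − 53.69° = 36.31°.

θ_t ≈ 36.31°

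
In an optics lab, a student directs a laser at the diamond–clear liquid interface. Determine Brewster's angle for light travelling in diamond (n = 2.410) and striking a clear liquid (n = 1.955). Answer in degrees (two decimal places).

The reflected p-component vanishes when tan θ_B = n₂/n₁.
tan θ_B = n₂/n₁ = 1.955/2.410 = 0.8112.
So θ_B = arctan 0.8112 = 39.05°.

θ_B ≈ 39.05°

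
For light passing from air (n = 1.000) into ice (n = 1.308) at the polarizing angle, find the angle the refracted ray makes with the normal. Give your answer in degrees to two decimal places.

θ_t ≈ 37.40°

First find Brewster's angle: tan θ_B = 1.308/1.000 = 1.3080, giving θ_B = 52.60°.
The refracted ray is perpendicular to the reflected ray, so θ_t = 90° − θ_B = 37.40°.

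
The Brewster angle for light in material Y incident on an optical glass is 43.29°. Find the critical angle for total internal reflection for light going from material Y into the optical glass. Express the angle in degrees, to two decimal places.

θ_c ≈ 70.39°

From Brewster, n₂/n₁ = tan θ_B = tan 43.29° = 0.9420.
Then sin θ_c = n₂/n₁ = 0.9420, so θ_c = arcsin 0.9420 = 70.39°.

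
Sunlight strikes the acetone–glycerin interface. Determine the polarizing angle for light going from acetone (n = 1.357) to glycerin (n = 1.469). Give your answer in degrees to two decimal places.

θ_B ≈ 47.27°

Here n₂/n₁ = 1.469/1.357 = 1.0825, and Brewster's law gives tan θ_B = n₂/n₁.
So θ_B = arctan 1.0825 = 47.27°.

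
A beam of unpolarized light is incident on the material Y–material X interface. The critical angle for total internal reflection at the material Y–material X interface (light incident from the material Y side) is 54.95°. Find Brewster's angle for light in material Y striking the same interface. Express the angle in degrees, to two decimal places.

At the critical angle sin θ_c = n₂/n₁, giving n₂/n₁ = sin 54.95° = 0.8187.
Then tan θ_B = n₂/n₁ = 0.8187, so θ_B = arctan 0.8187 = 39.31°.

θ_B ≈ 39.31°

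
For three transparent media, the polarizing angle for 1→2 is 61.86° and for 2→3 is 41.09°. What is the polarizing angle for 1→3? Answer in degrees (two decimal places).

θ_B ≈ 58.48°

tan θ_B(1→2) = n₂/n₁ = tan 61.86° = 1.8697.
tan θ_B(2→3) = n₃/n₂ = tan 41.09° = 0.8720.
n₃/n₁ = 1.6305. Then tan θ_B(1→3) = n₃/n₁, so θ_B(1→3) = arctan(1.6305) = 58.48°.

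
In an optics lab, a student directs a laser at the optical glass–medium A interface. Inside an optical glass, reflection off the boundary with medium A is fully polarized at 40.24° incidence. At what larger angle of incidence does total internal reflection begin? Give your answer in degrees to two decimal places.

θ_c ≈ 57.81°

From Brewster, n₂/n₁ = tan θ_B = tan 40.24° = 0.8463.
Then sin θ_c = n₂/n₁ = 0.8463, so θ_c = arcsin 0.8463 = 57.81°.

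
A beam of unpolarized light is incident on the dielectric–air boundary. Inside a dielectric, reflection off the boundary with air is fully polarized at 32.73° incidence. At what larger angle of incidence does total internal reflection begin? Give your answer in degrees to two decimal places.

θ_c ≈ 40.00°

From Brewster, n₂/n₁ = tan θ_B = tan 32.73° = 0.6427.
Then sin θ_c = n₂/n₁ = 0.6427, so θ_c = arcsin 0.6427 = 40.00°.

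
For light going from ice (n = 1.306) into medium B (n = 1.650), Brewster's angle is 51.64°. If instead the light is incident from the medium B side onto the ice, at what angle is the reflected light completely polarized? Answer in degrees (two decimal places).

Reversing the direction swaps n₁ and n₂, so tan θ_B' = 1/tan θ_B and θ_B' = 90° − θ_B.
Hence θ_B' = 90° − 51.64° = 38.36°.

θ_B' ≈ 38.36°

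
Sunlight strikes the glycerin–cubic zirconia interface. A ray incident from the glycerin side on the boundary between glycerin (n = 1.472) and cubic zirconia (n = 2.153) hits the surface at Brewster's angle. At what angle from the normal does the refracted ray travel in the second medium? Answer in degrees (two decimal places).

θ_t ≈ 34.36°

First find Brewster's angle: tan θ_B = 2.153/1.472 = 1.4626, giving θ_B = 55.64°.
Since θ_B + θ_t = 90° at Brewster incidence, θ_t = 90° − 55.64° = 34.36°.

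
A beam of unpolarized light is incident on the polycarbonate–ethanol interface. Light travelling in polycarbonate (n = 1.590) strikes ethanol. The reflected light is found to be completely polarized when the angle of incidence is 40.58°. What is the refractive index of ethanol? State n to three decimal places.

n ≈ 1.362

At the polarizing angle, tan θ_B = n₂/n₁ with n₁ on the incident side (polycarbonate) and n₂ on the transmitted side (ethanol).
n₂ = n₁ tan θ_B = 1.590 × tan 40.58° = 1.362.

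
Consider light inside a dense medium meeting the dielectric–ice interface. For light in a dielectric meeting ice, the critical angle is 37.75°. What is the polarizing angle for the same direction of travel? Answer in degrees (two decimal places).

θ_B ≈ 31.48°

sin θ_c = n₂/n₁, so n₂/n₁ = sin 37.75° = 0.6122.
Brewster: tan θ_B = n₂/n₁ = 0.6122.
θ_B = arctan(0.6122) = 31.48°.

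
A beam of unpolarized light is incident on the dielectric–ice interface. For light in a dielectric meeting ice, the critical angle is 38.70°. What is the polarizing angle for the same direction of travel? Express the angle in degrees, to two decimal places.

n₂/n₁ = sin θ_c = sin 38.70° = 0.6252.
tan θ_B equals the same ratio, so θ_B = arctan(0.6252) = 32.02°.

θ_B ≈ 32.02°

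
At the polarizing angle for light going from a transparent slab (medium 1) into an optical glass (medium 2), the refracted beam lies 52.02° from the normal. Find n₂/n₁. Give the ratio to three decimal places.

At Brewster incidence θ_B = 90° − θ_t = 90° − 52.02° = 37.98°.
Then n₂/n₁ = tan θ_B = tan 37.98° = 0.781.

n₂/n₁ ≈ 0.781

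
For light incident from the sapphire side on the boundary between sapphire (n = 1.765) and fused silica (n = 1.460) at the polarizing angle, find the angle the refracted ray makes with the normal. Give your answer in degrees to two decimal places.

θ_B = arctan(n₂/n₁) = arctan(1.460/1.765) = 39.60°.
The refracted ray is perpendicular to the reflected ray, so θ_t = 90° − θ_B = 50.40°.

θ_t ≈ 50.40°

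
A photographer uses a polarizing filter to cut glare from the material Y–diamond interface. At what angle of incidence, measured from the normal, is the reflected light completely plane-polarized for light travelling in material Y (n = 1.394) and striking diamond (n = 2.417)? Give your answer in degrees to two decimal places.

θ_B ≈ 60.03°

Brewster's condition: tan θ_B = n₂/n₁ = 2.417/1.394 = 1.7339.
So θ_B = arctan 1.7339 = 60.03°.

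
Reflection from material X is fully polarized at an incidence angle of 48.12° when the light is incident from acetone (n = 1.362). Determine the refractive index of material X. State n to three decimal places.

n ≈ 1.519

At the Brewster angle, tan θ_B = n₂/n₁ with n₁ on the incident side (acetone) and n₂ on the transmitted side (material X).
n₂ = n₁ tan θ_B = 1.362 × tan 48.12° = 1.519.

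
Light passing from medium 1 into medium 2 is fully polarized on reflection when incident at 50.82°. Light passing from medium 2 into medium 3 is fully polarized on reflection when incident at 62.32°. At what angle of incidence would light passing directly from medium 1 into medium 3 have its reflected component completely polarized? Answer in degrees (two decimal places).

θ_B ≈ 66.85°

Each Brewster angle gives a ratio: n₂/n₁ = tan 50.82° = 1.2270, n₃/n₂ = tan 62.32° = 1.9063.
So n₃/n₁ = (n₂/n₁)(n₃/n₂) = 1.2270 × 1.9063 = 2.3391.
θ_B(1→3) = arctan(2.3391) = 66.85°.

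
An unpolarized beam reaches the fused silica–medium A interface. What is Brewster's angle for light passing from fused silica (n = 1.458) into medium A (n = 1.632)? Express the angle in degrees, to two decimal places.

θ_B ≈ 48.22°

At Brewster's angle the reflected and refracted rays are perpendicular, which with Snell's law gives tan θ_B = n₂/n₁.
Here n₂/n₁ = 1.632/1.458 = 1.1193, and Brewster's law gives tan θ_B = n₂/n₁. Taking the arctangent, θ_B = 48.22°.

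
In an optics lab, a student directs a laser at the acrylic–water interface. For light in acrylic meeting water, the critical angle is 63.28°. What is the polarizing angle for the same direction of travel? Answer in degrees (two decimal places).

At the critical angle sin θ_c = n₂/n₁, giving n₂/n₁ = sin 63.28° = 0.8932.
Then tan θ_B = n₂/n₁ = 0.8932, so θ_B = arctan 0.8932 = 41.77°.

θ_B ≈ 41.77°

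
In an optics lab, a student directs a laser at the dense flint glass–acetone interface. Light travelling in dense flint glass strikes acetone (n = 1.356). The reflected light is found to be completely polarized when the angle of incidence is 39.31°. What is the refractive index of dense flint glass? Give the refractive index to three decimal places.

At Brewster's angle, tan θ_B = n₂/n₁ with n₁ on the incident side (dense flint glass) and n₂ on the transmitted side (acetone).
n₁ = n₂ / tan θ_B = 1.356 / tan 39.31° = 1.656.

n ≈ 1.656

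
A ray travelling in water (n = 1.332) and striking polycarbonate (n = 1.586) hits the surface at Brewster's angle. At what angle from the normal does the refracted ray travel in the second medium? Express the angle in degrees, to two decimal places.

tan θ_B = n₂/n₁ = 1.586/1.332 = 1.1907, so θ_B = 49.97°.
Since θ_B + θ_t = 90° at Brewster incidence, θ_t = 90° − 49.97° = 40.03°.

θ_t ≈ 40.03°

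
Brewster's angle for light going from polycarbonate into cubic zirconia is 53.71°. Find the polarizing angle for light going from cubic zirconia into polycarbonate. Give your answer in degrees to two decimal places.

θ_B' ≈ 36.29°

tan θ_B' = n₁/n₂ = 1/tan θ_B, so θ_B' = 90° − θ_B.
θ_B' = 90° − 53.71° = 36.29°.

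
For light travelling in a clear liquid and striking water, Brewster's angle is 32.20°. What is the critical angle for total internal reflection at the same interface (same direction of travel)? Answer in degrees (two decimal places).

θ_c ≈ 39.03°

From Brewster, n₂/n₁ = tan θ_B = tan 32.20° = 0.6297.
Then sin θ_c = n₂/n₁ = 0.6297, so θ_c = arcsin 0.6297 = 39.03°.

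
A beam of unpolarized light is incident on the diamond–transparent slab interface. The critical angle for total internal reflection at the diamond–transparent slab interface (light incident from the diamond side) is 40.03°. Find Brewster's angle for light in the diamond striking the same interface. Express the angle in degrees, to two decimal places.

At the critical angle sin θ_c = n₂/n₁, giving n₂/n₁ = sin 40.03° = 0.6432.
Then tan θ_B = n₂/n₁ = 0.6432, so θ_B = arctan 0.6432 = 32.75°.

θ_B ≈ 32.75°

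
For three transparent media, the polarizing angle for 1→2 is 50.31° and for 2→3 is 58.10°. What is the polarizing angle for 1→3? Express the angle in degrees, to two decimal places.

θ_B ≈ 62.68°

tan θ_B(1→2) = n₂/n₁ = tan 50.31° = 1.2049.
tan θ_B(2→3) = n₃/n₂ = tan 58.10° = 1.6066.
Multiplying, n₃/n₁ = 1.2049 × 1.6066 = 1.9358, and θ_B(1→3) = arctan 1.9358 = 62.68°.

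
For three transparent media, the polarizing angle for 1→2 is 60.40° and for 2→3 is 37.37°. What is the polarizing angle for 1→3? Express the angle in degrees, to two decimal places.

θ_B ≈ 53.36°

Each Brewster angle gives a ratio: n₂/n₁ = tan 60.40° = 1.7603, n₃/n₂ = tan 37.37° = 0.7637.
Multiplying, n₃/n₁ = 1.7603 × 0.7637 = 1.3444, and θ_B(1→3) = arctan 1.3444 = 53.36°.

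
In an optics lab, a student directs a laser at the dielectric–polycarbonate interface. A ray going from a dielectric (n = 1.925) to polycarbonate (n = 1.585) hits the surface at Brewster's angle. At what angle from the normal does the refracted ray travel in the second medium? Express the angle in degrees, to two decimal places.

θ_t ≈ 50.53°

First find Brewster's angle: tan θ_B = 1.585/1.925 = 0.8234, giving θ_B = 39.47°.
Since θ_B + θ_t = 90° at Brewster incidence, θ_t = 90° − 39.47° = 50.53°.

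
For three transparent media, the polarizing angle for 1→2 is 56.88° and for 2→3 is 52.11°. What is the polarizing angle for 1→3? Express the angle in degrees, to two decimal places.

Each Brewster angle gives a ratio: n₂/n₁ = tan 56.88° = 1.5328, n₃/n₂ = tan 52.11° = 1.2850.
So n₃/n₁ = (n₂/n₁)(n₃/n₂) = 1.5328 × 1.2850 = 1.9697.
θ_B(1→3) = arctan(1.9697) = 63.08°.

θ_B ≈ 63.08°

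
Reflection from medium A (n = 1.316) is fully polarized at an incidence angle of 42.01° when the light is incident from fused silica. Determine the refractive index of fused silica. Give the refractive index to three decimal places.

Brewster's law: tan θ_B = n₂/n₁ (light incident in fused silica, refracted into medium A).
n₁ = n₂ / tan θ_B = 1.316 / tan 42.01° = 1.461.

n ≈ 1.461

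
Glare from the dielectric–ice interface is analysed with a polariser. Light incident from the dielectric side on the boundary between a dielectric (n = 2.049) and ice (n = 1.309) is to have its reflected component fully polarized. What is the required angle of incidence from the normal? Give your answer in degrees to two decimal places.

tan θ_B = n₂/n₁ = 1.309/2.049 = 0.6388. Taking the arctangent, θ_B = 32.57°.

θ_B ≈ 32.57°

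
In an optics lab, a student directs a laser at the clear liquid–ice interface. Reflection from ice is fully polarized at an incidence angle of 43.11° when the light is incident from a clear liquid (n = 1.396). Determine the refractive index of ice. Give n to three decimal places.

n ≈ 1.307

At the polarizing angle, tan θ_B = n₂/n₁ with n₁ on the incident side (a clear liquid) and n₂ on the transmitted side (ice).
n₂ = n₁ tan θ_B = 1.396 × tan 43.11° = 1.307.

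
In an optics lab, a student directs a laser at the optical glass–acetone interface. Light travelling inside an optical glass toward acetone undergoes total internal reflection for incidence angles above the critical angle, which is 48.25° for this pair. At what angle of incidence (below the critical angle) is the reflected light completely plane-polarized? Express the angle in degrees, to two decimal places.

θ_B ≈ 36.73°

sin θ_c = n₂/n₁, so n₂/n₁ = sin 48.25° = 0.7461.
Brewster: tan θ_B = n₂/n₁ = 0.7461.
θ_B = arctan(0.7461) = 36.73°.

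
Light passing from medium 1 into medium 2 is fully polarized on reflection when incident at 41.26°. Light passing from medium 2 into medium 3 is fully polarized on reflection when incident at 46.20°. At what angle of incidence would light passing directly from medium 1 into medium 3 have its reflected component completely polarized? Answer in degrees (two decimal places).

n₂/n₁ = tan 41.26° = 0.8773 and n₃/n₂ = tan 46.20° = 1.0428.
n₃/n₁ = 0.9148. Then tan θ_B(1→3) = n₃/n₁, so θ_B(1→3) = arctan(0.9148) = 42.45°.

θ_B ≈ 42.45°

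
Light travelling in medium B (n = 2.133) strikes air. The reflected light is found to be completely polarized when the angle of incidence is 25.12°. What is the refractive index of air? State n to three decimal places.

Full polarization of the reflected beam means tan θ_B = n₂/n₁, where n₁ is the incident medium (medium B).
n₂ = n₁ tan θ_B = 2.133 × tan 25.12° = 1.000.

n ≈ 1.000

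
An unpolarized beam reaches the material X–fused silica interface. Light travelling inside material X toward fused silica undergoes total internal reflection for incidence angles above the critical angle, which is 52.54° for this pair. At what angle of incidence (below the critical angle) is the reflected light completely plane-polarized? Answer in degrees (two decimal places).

n₂/n₁ = sin θ_c = sin 52.54° = 0.7938.
tan θ_B equals the same ratio, so θ_B = arctan(0.7938) = 38.44°.

θ_B ≈ 38.44°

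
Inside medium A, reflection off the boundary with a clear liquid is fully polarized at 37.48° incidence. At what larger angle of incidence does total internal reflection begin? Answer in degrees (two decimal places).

From Brewster, n₂/n₁ = tan θ_B = tan 37.48° = 0.7668.
Then sin θ_c = n₂/n₁ = 0.7668, so θ_c = arcsin 0.7668 = 50.06°.

θ_c ≈ 50.06°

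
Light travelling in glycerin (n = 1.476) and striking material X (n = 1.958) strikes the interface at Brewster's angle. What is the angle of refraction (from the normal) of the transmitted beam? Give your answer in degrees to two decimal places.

θ_t ≈ 37.01°

First find Brewster's angle: tan θ_B = 1.958/1.476 = 1.3266, giving θ_B = 52.99°.
At Brewster's angle the reflected and refracted rays are perpendicular, so θ_t = 90° − θ_B = 90° − 52.99° = 37.01°.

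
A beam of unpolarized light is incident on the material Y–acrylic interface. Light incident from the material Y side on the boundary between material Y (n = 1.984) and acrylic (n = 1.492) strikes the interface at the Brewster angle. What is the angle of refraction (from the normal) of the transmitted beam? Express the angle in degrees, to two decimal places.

θ_t ≈ 53.06°

θ_B = arctan(n₂/n₁) = arctan(1.492/1.984) = 36.94°.
Since θ_B + θ_t = 90° at Brewster incidence, θ_t = 90° − 36.94° = 53.06°.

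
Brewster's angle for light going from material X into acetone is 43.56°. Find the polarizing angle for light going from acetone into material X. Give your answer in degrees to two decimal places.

θ_B' ≈ 46.44°

tan θ_B' = n₁/n₂ = 1/tan θ_B, so θ_B' = 90° − θ_B.
θ_B' = 90° − 43.56° = 46.44°.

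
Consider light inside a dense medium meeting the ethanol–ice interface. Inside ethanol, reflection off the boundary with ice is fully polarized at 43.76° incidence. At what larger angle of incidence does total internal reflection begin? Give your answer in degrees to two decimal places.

n₂/n₁ = tan 43.76° = 0.9576; the critical angle satisfies sin θ_c = n₂/n₁.
θ_c = arcsin(0.9576) = 73.26°.

θ_c ≈ 73.26°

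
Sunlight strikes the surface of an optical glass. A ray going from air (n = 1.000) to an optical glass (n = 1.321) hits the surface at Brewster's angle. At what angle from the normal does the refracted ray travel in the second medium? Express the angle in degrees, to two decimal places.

tan θ_B = n₂/n₁ = 1.321/1.000 = 1.3210, so θ_B = 52.87°.
At Brewster's angle the reflected and refracted rays are perpendicular, so θ_t = 90° − θ_B = 90° − 52.87° = 37.13°.

θ_t ≈ 37.13°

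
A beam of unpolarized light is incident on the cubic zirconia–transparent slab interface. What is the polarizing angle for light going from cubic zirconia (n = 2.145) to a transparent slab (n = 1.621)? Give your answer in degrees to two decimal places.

θ_B ≈ 37.08°

tan θ_B = n₂/n₁ = 1.621/2.145 = 0.7557.
θ_B = arctan(0.7557) = 37.08°.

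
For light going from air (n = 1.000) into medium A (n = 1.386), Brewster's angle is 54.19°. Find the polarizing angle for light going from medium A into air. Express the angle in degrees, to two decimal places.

θ_B' ≈ 35.81°

The two Brewster angles are complementary: θ_B' = 90° − θ_B = 90° − 54.19° = 35.81°.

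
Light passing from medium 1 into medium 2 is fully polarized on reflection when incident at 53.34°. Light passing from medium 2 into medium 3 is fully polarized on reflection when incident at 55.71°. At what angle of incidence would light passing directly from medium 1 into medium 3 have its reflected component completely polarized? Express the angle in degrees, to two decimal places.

tan θ_B(1→2) = n₂/n₁ = tan 53.34° = 1.3436.
tan θ_B(2→3) = n₃/n₂ = tan 55.71° = 1.4665.
n₃/n₁ = 1.9703. Then tan θ_B(1→3) = n₃/n₁, so θ_B(1→3) = arctan(1.9703) = 63.09°.

θ_B ≈ 63.09°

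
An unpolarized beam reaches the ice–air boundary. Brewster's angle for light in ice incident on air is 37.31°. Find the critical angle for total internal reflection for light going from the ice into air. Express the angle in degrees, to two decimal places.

θ_c ≈ 49.65°

From Brewster, n₂/n₁ = tan θ_B = tan 37.31° = 0.7621.
Then sin θ_c = n₂/n₁ = 0.7621, so θ_c = arcsin 0.7621 = 49.65°.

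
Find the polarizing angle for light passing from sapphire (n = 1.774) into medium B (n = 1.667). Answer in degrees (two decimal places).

θ_B ≈ 43.22°

Here n₂/n₁ = 1.667/1.774 = 0.9397, and Brewster's law gives tan θ_B = n₂/n₁.
θ_B = arctan(0.9397) = 43.22°.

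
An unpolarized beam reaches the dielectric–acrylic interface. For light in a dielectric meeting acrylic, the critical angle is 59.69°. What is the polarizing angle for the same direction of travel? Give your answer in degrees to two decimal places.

θ_B ≈ 40.80°

n₂/n₁ = sin θ_c = sin 59.69° = 0.8633.
tan θ_B equals the same ratio, so θ_B = arctan(0.8633) = 40.80°.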